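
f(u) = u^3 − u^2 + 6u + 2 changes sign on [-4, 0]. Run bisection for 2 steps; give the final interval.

[-1, 0]

u = -2 gives f = -22, negative; keep [-2, 0]
u = -1 gives f = -6, negative; keep [-1, 0]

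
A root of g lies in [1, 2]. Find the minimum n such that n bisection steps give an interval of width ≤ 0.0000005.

21

Width after n steps is 1/2^n. Need 2^n ≥ 1/0.0000005 = 2000000.
2^20 = 1048576 < 2000000 ≤ 2^21 = 2097152, so n = 21.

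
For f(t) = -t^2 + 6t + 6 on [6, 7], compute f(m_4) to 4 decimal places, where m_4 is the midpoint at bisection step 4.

m = 6.5, f(m) = 2.75 (+); new bracket [6.5, 7]
m = 6.75, f(m) = 0.9375 (+); new bracket [6.75, 7]
m = 6.875, f(m) = -0.015625 (−); new bracket [6.75, 6.875]
m = 6.8125, f(m) = 0.4648 (+); new bracket [6.8125, 6.875]

0.4648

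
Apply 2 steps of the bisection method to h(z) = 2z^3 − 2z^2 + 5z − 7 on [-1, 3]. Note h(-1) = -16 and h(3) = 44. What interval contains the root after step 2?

[1, 2]

h(1) = -2 < 0, so the root lies in [1, 3]
h(2) = 11 > 0, so the root lies in [1, 2]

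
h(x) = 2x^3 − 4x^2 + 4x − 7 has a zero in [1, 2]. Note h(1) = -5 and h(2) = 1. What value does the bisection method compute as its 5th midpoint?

1.90625

m = 1.5, h(m) = -3.25 (−); new bracket [1.5, 2]
m = 1.75, h(m) = -1.53125 (−); new bracket [1.75, 2]
m = 1.875, h(m) = -0.378906 (−); new bracket [1.875, 2]
m = 1.9375, h(m) = 0.2808 (+); new bracket [1.875, 1.9375]
m = 1.90625, h(m) = -0.0563 (−); new bracket [1.90625, 1.9375]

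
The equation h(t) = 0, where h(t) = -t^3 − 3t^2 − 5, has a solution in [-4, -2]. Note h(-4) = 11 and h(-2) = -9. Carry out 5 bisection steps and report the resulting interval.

[-3.4375, -3.375]

h(-3) = -5 < 0, so the root lies in [-4, -3]
h(-3.5) = 1.125 > 0, so the root lies in [-3.5, -3]
h(-3.25) = -2.359375 < 0, so the root lies in [-3.5, -3.25]
h(-3.375) = -0.7285 < 0, so the root lies in [-3.5, -3.375]
h(-3.4375) = 0.1697 > 0, so the root lies in [-3.4375, -3.375]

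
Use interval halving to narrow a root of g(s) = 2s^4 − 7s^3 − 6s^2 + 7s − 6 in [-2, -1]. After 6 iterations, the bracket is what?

s = -1.5 gives g = 3.75, positive; keep [-1.5, -1]
s = -1.25 gives g = -5.570312, negative; keep [-1.5, -1.25]
s = -1.375 gives g = -1.622559, negative; keep [-1.5, -1.375]
s = -1.4375 gives g = 0.8723, positive; keep [-1.4375, -1.375]
s = -1.40625 gives g = -0.4213, negative; keep [-1.4375, -1.40625]
s = -1.421875 gives g = 0.2138, positive; keep [-1.421875, -1.40625]

[-1.421875, -1.40625]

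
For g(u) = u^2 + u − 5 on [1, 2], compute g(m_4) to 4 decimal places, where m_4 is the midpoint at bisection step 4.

0.0977

u = 1.5 gives g = -1.25, negative; keep [1.5, 2]
u = 1.75 gives g = -0.1875, negative; keep [1.75, 2]
u = 1.875 gives g = 0.390625, positive; keep [1.75, 1.875]
u = 1.8125 gives g = 0.0977, positive; keep [1.75, 1.8125]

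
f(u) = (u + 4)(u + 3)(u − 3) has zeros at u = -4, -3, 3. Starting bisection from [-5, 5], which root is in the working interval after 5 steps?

3

f(0) = -36 < 0, so the root lies in [0, 5]
f(2.5) = -17.875 < 0, so the root lies in [2.5, 5]
f(3.75) = 39.234375 > 0, so the root lies in [2.5, 3.75]
f(3.125) = 5.4551 > 0, so the root lies in [2.5, 3.125]
f(2.8125) = -7.4246 < 0, so the root lies in [2.8125, 3.125]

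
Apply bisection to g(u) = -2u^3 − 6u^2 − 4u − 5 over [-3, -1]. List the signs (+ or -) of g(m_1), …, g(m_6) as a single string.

--++--

midpoint -2: g = -5 < 0 → [-3, -2]
midpoint -2.5: g = -1.25 < 0 → [-3, -2.5]
midpoint -2.75: g = 2.21875 > 0 → [-2.75, -2.5]
midpoint -2.625: g = 0.332 > 0 → [-2.625, -2.5]
midpoint -2.5625: g = -0.4956 < 0 → [-2.625, -2.5625]
midpoint -2.59375: g = -0.0911 < 0 → [-2.625, -2.59375]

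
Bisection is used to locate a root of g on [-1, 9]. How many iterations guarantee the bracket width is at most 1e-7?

Width after n steps is 10/2^n. Need 2^n ≥ 10/1e-7 = 100000000.
2^26 = 67108864 < 100000000 ≤ 2^27 = 134217728, so n = 27.

27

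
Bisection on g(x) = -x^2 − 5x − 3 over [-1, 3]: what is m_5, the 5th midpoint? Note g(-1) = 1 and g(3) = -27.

-0.625

g(1) = -9 < 0, so the root lies in [-1, 1]
g(0) = -3 < 0, so the root lies in [-1, 0]
g(-0.5) = -0.75 < 0, so the root lies in [-1, -0.5]
g(-0.75) = 0.1875 > 0, so the root lies in [-0.75, -0.5]
g(-0.625) = -0.2656 < 0, so the root lies in [-0.75, -0.625]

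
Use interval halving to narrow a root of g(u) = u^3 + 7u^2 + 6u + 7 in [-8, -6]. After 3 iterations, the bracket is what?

u = -7 gives g = -35, negative; keep [-7, -6]
u = -6.5 gives g = -10.875, negative; keep [-6.5, -6]
u = -6.25 gives g = -1.203125, negative; keep [-6.25, -6]

[-6.25, -6]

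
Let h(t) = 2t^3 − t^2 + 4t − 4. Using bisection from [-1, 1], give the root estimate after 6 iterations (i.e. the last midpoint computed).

0.84375

m = 0, h(m) = -4 (−); new bracket [0, 1]
m = 0.5, h(m) = -2 (−); new bracket [0.5, 1]
m = 0.75, h(m) = -0.71875 (−); new bracket [0.75, 1]
m = 0.875, h(m) = 0.0742 (+); new bracket [0.75, 0.875]
m = 0.8125, h(m) = -0.3374 (−); new bracket [0.8125, 0.875]
m = 0.84375, h(m) = -0.1356 (−); new bracket [0.84375, 0.875]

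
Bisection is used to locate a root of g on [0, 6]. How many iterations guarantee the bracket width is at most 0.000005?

21

Width after n steps is 6/2^n. Need 2^n ≥ 6/0.000005 = 1200000.
2^20 = 1048576 < 1200000 ≤ 2^21 = 2097152, so n = 21.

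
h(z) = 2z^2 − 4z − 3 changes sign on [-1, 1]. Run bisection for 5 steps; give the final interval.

[-0.625, -0.5625]

m = 0, h(m) = -3 (−); new bracket [-1, 0]
m = -0.5, h(m) = -0.5 (−); new bracket [-1, -0.5]
m = -0.75, h(m) = 1.125 (+); new bracket [-0.75, -0.5]
m = -0.625, h(m) = 0.2812 (+); new bracket [-0.625, -0.5]
m = -0.5625, h(m) = -0.1172 (−); new bracket [-0.625, -0.5625]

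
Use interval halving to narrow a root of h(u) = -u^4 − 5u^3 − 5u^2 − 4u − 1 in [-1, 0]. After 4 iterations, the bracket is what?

[-0.375, -0.3125]

midpoint -0.5: h = 0.3125 > 0 → [-0.5, 0]
midpoint -0.25: h = -0.238281 < 0 → [-0.5, -0.25]
midpoint -0.375: h = 0.040771 > 0 → [-0.375, -0.25]
midpoint -0.3125: h = -0.0952 < 0 → [-0.375, -0.3125]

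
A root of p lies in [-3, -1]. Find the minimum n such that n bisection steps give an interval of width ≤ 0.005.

Width after n steps is 2/2^n. Need 2^n ≥ 2/0.005 = 400.
2^8 = 256 < 400 ≤ 2^9 = 512, so n = 9.

9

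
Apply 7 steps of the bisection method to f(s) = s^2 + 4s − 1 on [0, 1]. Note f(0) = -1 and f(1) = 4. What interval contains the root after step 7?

[0.234375, 0.2421875]

f(0.5) = 1.25 > 0, so the root lies in [0, 0.5]
f(0.25) = 0.0625 > 0, so the root lies in [0, 0.25]
f(0.125) = -0.484375 < 0, so the root lies in [0.125, 0.25]
f(0.1875) = -0.2148 < 0, so the root lies in [0.1875, 0.25]
f(0.21875) = -0.0771 < 0, so the root lies in [0.21875, 0.25]
f(0.234375) = -0.0076 < 0, so the root lies in [0.234375, 0.25]
f(0.2421875) = 0.0274 > 0, so the root lies in [0.234375, 0.2421875]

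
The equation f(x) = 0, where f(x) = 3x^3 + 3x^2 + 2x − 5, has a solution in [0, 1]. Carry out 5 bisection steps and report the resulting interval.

[0.78125, 0.8125]

m = 0.5, f(m) = -2.875 (−); new bracket [0.5, 1]
m = 0.75, f(m) = -0.546875 (−); new bracket [0.75, 1]
m = 0.875, f(m) = 1.056641 (+); new bracket [0.75, 0.875]
m = 0.8125, f(m) = 0.2146 (+); new bracket [0.75, 0.8125]
m = 0.78125, f(m) = -0.1759 (−); new bracket [0.78125, 0.8125]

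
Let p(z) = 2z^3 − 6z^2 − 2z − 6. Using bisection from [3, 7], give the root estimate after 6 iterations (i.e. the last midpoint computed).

3.5625

p(5) = 84 > 0, so the root lies in [3, 5]
p(4) = 18 > 0, so the root lies in [3, 4]
p(3.5) = -0.75 < 0, so the root lies in [3.5, 4]
p(3.75) = 7.5938 > 0, so the root lies in [3.5, 3.75]
p(3.625) = 3.1758 > 0, so the root lies in [3.5, 3.625]
p(3.5625) = 1.1528 > 0, so the root lies in [3.5, 3.5625]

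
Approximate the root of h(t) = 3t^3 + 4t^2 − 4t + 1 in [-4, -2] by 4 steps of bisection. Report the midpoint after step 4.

-2.125

midpoint -3: h = -32 < 0 → [-3, -2]
midpoint -2.5: h = -10.875 < 0 → [-2.5, -2]
midpoint -2.25: h = -3.921875 < 0 → [-2.25, -2]
midpoint -2.125: h = -1.2246 < 0 → [-2.125, -2]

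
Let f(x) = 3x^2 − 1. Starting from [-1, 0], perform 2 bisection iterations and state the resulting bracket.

x = -0.5 gives f = -0.25, negative; keep [-1, -0.5]
x = -0.75 gives f = 0.6875, positive; keep [-0.75, -0.5]

[-0.75, -0.5]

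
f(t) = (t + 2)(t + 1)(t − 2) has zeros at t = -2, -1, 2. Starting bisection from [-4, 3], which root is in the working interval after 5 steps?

2

t = -0.5 gives f = -1.875, negative; keep [-0.5, 3]
t = 1.25 gives f = -5.484375, negative; keep [1.25, 3]
t = 2.125 gives f = 1.611328, positive; keep [1.25, 2.125]
t = 1.6875 gives f = -3.0969, negative; keep [1.6875, 2.125]
t = 1.90625 gives f = -1.0643, negative; keep [1.90625, 2.125]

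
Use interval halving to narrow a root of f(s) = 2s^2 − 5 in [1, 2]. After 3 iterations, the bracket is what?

s = 1.5 gives f = -0.5, negative; keep [1.5, 2]
s = 1.75 gives f = 1.125, positive; keep [1.5, 1.75]
s = 1.625 gives f = 0.28125, positive; keep [1.5, 1.625]

[1.5, 1.625]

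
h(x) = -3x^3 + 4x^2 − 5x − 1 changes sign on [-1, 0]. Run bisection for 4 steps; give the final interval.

[-0.1875, -0.125]

x = -0.5 gives h = 2.875, positive; keep [-0.5, 0]
x = -0.25 gives h = 0.546875, positive; keep [-0.25, 0]
x = -0.125 gives h = -0.306641, negative; keep [-0.25, -0.125]
x = -0.1875 gives h = 0.0979, positive; keep [-0.1875, -0.125]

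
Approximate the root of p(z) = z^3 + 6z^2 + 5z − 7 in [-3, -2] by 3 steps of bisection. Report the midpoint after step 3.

m = -2.5, p(m) = 2.375 (+); new bracket [-2.5, -2]
m = -2.25, p(m) = 0.734375 (+); new bracket [-2.25, -2]
m = -2.125, p(m) = -0.126953 (−); new bracket [-2.25, -2.125]

-2.125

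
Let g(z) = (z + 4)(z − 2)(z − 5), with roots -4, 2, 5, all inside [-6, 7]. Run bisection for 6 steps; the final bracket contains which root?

-4

g(0.5) = 30.375 > 0, so the root lies in [-6, 0.5]
g(-2.75) = 46.015625 > 0, so the root lies in [-6, -2.75]
g(-4.375) = -22.412109 < 0, so the root lies in [-4.375, -2.75]
g(-3.5625) = 20.8376 > 0, so the root lies in [-4.375, -3.5625]
g(-3.96875) = 1.6729 > 0, so the root lies in [-4.375, -3.96875]
g(-4.171875) = -9.7294 < 0, so the root lies in [-4.171875, -3.96875]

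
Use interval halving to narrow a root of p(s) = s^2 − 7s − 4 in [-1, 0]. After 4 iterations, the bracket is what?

s = -0.5 gives p = -0.25, negative; keep [-1, -0.5]
s = -0.75 gives p = 1.8125, positive; keep [-0.75, -0.5]
s = -0.625 gives p = 0.765625, positive; keep [-0.625, -0.5]
s = -0.5625 gives p = 0.2539, positive; keep [-0.5625, -0.5]

[-0.5625, -0.5]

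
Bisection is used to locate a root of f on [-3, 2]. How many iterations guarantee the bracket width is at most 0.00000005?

27

Width after n steps is 5/2^n. Need 2^n ≥ 5/0.00000005 = 100000000.
2^26 = 67108864 < 100000000 ≤ 2^27 = 134217728, so n = 27.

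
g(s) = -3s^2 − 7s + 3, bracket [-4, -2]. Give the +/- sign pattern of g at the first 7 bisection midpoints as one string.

m = -3, g(m) = -3 (−); new bracket [-3, -2]
m = -2.5, g(m) = 1.75 (+); new bracket [-3, -2.5]
m = -2.75, g(m) = -0.4375 (−); new bracket [-2.75, -2.5]
m = -2.625, g(m) = 0.7031 (+); new bracket [-2.75, -2.625]
m = -2.6875, g(m) = 0.1445 (+); new bracket [-2.75, -2.6875]
m = -2.71875, g(m) = -0.1436 (−); new bracket [-2.71875, -2.6875]
m = -2.703125, g(m) = 0.0012 (+); new bracket [-2.71875, -2.703125]

-+-++-+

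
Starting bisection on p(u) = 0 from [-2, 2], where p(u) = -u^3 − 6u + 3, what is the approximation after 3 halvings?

u = 0 gives p = 3, positive; keep [0, 2]
u = 1 gives p = -4, negative; keep [0, 1]
u = 0.5 gives p = -0.125, negative; keep [0, 0.5]

0.5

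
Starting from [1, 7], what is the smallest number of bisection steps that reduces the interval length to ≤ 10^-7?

Width after n steps is 6/2^n. Need 2^n ≥ 6/10^-7 = 60000000.
2^25 = 33554432 < 60000000 ≤ 2^26 = 67108864, so n = 26.

26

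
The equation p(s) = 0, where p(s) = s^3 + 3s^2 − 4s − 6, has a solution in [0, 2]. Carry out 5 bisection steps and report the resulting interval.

[1.625, 1.6875]

p(1) = -6 < 0, so the root lies in [1, 2]
p(1.5) = -1.875 < 0, so the root lies in [1.5, 2]
p(1.75) = 1.546875 > 0, so the root lies in [1.5, 1.75]
p(1.625) = -0.2871 < 0, so the root lies in [1.625, 1.75]
p(1.6875) = 0.5984 > 0, so the root lies in [1.625, 1.6875]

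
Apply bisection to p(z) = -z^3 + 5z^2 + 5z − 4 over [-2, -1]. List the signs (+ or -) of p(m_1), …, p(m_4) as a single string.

+-++

midpoint -1.5: p = 3.125 > 0 → [-1.5, -1]
midpoint -1.25: p = -0.484375 < 0 → [-1.5, -1.25]
midpoint -1.375: p = 1.177734 > 0 → [-1.375, -1.25]
midpoint -1.3125: p = 0.3118 > 0 → [-1.3125, -1.25]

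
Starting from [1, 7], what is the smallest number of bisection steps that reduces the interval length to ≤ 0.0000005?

24

Width after n steps is 6/2^n. Need 2^n ≥ 6/0.0000005 = 12000000.
2^23 = 8388608 < 12000000 ≤ 2^24 = 16777216, so n = 24.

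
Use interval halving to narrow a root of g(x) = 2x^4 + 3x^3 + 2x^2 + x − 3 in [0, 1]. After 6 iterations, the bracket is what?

x = 0.5 gives g = -1.5, negative; keep [0.5, 1]
x = 0.75 gives g = 0.773438, positive; keep [0.5, 0.75]
x = 0.625 gives g = -0.556152, negative; keep [0.625, 0.75]
x = 0.6875 gives g = 0.0545, positive; keep [0.625, 0.6875]
x = 0.65625 gives g = -0.2636, negative; keep [0.65625, 0.6875]
x = 0.671875 gives g = -0.1079, negative; keep [0.671875, 0.6875]

[0.671875, 0.6875]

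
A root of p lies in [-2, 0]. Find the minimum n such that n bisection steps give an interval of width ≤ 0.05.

Width after n steps is 2/2^n. Need 2^n ≥ 2/0.05 = 40.
2^5 = 32 < 40 ≤ 2^6 = 64, so n = 6.

6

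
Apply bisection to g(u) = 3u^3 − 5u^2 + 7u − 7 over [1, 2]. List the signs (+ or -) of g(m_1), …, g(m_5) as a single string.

g(1.5) = 2.375 > 0, so the root lies in [1, 1.5]
g(1.25) = -0.203125 < 0, so the root lies in [1.25, 1.5]
g(1.375) = 0.970703 > 0, so the root lies in [1.25, 1.375]
g(1.3125) = 0.3572 > 0, so the root lies in [1.25, 1.3125]
g(1.28125) = 0.0706 > 0, so the root lies in [1.25, 1.28125]

+-+++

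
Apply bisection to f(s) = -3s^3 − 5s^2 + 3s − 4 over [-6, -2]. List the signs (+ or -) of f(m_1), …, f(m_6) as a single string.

+++-+-

f(-4) = 96 > 0, so the root lies in [-4, -2]
f(-3) = 23 > 0, so the root lies in [-3, -2]
f(-2.5) = 4.125 > 0, so the root lies in [-2.5, -2]
f(-2.25) = -1.8906 < 0, so the root lies in [-2.5, -2.25]
f(-2.375) = 0.8613 > 0, so the root lies in [-2.375, -2.25]
f(-2.3125) = -0.5764 < 0, so the root lies in [-2.375, -2.3125]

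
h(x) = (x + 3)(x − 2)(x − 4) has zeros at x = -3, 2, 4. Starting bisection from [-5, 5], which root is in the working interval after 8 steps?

-3

h(0) = 24 > 0, so the root lies in [-5, 0]
h(-2.5) = 14.625 > 0, so the root lies in [-5, -2.5]
h(-3.75) = -33.421875 < 0, so the root lies in [-3.75, -2.5]
h(-3.125) = -4.5645 < 0, so the root lies in [-3.125, -2.5]
h(-2.8125) = 6.1472 > 0, so the root lies in [-3.125, -2.8125]
h(-2.96875) = 1.0821 > 0, so the root lies in [-3.125, -2.96875]
h(-3.046875) = -1.6671 < 0, so the root lies in [-3.046875, -2.96875]
h(-3.0078125) = -0.2742 < 0, so the root lies in [-3.0078125, -2.96875]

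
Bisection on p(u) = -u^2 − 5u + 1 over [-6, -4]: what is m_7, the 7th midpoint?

m = -5, p(m) = 1 (+); new bracket [-6, -5]
m = -5.5, p(m) = -1.75 (−); new bracket [-5.5, -5]
m = -5.25, p(m) = -0.3125 (−); new bracket [-5.25, -5]
m = -5.125, p(m) = 0.3594 (+); new bracket [-5.25, -5.125]
m = -5.1875, p(m) = 0.0273 (+); new bracket [-5.25, -5.1875]
m = -5.21875, p(m) = -0.1416 (−); new bracket [-5.21875, -5.1875]
m = -5.203125, p(m) = -0.0569 (−); new bracket [-5.203125, -5.1875]

-5.203125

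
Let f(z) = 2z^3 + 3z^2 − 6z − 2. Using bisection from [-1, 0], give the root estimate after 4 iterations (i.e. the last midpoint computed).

-0.3125

m = -0.5, f(m) = 1.5 (+); new bracket [-0.5, 0]
m = -0.25, f(m) = -0.34375 (−); new bracket [-0.5, -0.25]
m = -0.375, f(m) = 0.566406 (+); new bracket [-0.375, -0.25]
m = -0.3125, f(m) = 0.1069 (+); new bracket [-0.3125, -0.25]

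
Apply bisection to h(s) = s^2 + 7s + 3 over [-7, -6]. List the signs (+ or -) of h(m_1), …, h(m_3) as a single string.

-++

s = -6.5 gives h = -0.25, negative; keep [-7, -6.5]
s = -6.75 gives h = 1.3125, positive; keep [-6.75, -6.5]
s = -6.625 gives h = 0.515625, positive; keep [-6.625, -6.5]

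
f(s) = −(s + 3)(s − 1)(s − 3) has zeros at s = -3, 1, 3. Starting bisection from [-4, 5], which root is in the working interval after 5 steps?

-3

m = 0.5, f(m) = -4.375 (−); new bracket [-4, 0.5]
m = -1.75, f(m) = -16.328125 (−); new bracket [-4, -1.75]
m = -2.875, f(m) = -2.845703 (−); new bracket [-4, -2.875]
m = -3.4375, f(m) = 12.4978 (+); new bracket [-3.4375, -2.875]
m = -3.15625, f(m) = 3.998 (+); new bracket [-3.15625, -2.875]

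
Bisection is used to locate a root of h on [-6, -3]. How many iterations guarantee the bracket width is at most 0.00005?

Width after n steps is 3/2^n. Need 2^n ≥ 3/0.00005 = 60000.
2^15 = 32768 < 60000 ≤ 2^16 = 65536, so n = 16.

16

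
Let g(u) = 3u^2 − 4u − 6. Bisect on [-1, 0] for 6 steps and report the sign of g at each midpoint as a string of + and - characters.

---++-

midpoint -0.5: g = -3.25 < 0 → [-1, -0.5]
midpoint -0.75: g = -1.3125 < 0 → [-1, -0.75]
midpoint -0.875: g = -0.203125 < 0 → [-1, -0.875]
midpoint -0.9375: g = 0.3867 > 0 → [-0.9375, -0.875]
midpoint -0.90625: g = 0.0889 > 0 → [-0.90625, -0.875]
midpoint -0.890625: g = -0.0579 < 0 → [-0.90625, -0.890625]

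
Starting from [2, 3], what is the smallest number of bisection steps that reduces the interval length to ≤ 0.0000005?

21

Width after n steps is 1/2^n. Need 2^n ≥ 1/0.0000005 = 2000000.
2^20 = 1048576 < 2000000 ≤ 2^21 = 2097152, so n = 21.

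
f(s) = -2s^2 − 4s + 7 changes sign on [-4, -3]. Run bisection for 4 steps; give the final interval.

[-3.125, -3.0625]

m = -3.5, f(m) = -3.5 (−); new bracket [-3.5, -3]
m = -3.25, f(m) = -1.125 (−); new bracket [-3.25, -3]
m = -3.125, f(m) = -0.03125 (−); new bracket [-3.125, -3]
m = -3.0625, f(m) = 0.4922 (+); new bracket [-3.125, -3.0625]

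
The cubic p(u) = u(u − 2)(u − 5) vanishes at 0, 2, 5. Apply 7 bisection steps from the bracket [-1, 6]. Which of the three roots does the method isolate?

5

midpoint 2.5: p = -3.125 < 0 → [2.5, 6]
midpoint 4.25: p = -7.171875 < 0 → [4.25, 6]
midpoint 5.125: p = 2.001953 > 0 → [4.25, 5.125]
midpoint 4.6875: p = -3.9368 < 0 → [4.6875, 5.125]
midpoint 4.90625: p = -1.3368 < 0 → [4.90625, 5.125]
midpoint 5.015625: p = 0.2363 > 0 → [4.90625, 5.015625]
midpoint 4.9609375: p = -0.5738 < 0 → [4.9609375, 5.015625]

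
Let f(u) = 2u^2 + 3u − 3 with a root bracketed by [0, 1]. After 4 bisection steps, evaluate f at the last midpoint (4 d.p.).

midpoint 0.5: f = -1 < 0 → [0.5, 1]
midpoint 0.75: f = 0.375 > 0 → [0.5, 0.75]
midpoint 0.625: f = -0.34375 < 0 → [0.625, 0.75]
midpoint 0.6875: f = 0.0078 > 0 → [0.625, 0.6875]

0.0078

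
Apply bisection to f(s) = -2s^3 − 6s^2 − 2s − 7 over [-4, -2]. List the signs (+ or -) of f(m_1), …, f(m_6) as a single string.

f(-3) = -1 < 0, so the root lies in [-4, -3]
f(-3.5) = 12.25 > 0, so the root lies in [-3.5, -3]
f(-3.25) = 4.78125 > 0, so the root lies in [-3.25, -3]
f(-3.125) = 1.6914 > 0, so the root lies in [-3.125, -3]
f(-3.0625) = 0.2974 > 0, so the root lies in [-3.0625, -3]
f(-3.03125) = -0.3632 < 0, so the root lies in [-3.0625, -3.03125]

-++++-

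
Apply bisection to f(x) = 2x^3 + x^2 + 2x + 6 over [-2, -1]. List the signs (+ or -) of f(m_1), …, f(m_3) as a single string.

-+-

x = -1.5 gives f = -1.5, negative; keep [-1.5, -1]
x = -1.25 gives f = 1.15625, positive; keep [-1.5, -1.25]
x = -1.375 gives f = -0.058594, negative; keep [-1.375, -1.25]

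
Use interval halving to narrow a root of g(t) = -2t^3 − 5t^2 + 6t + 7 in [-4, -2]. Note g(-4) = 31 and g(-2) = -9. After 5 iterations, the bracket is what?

m = -3, g(m) = -2 (−); new bracket [-4, -3]
m = -3.5, g(m) = 10.5 (+); new bracket [-3.5, -3]
m = -3.25, g(m) = 3.34375 (+); new bracket [-3.25, -3]
m = -3.125, g(m) = 0.457 (+); new bracket [-3.125, -3]
m = -3.0625, g(m) = -0.8237 (−); new bracket [-3.125, -3.0625]

[-3.125, -3.0625]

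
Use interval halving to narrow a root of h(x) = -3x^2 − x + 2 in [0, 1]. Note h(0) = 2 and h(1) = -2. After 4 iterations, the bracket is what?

h(0.5) = 0.75 > 0, so the root lies in [0.5, 1]
h(0.75) = -0.4375 < 0, so the root lies in [0.5, 0.75]
h(0.625) = 0.203125 > 0, so the root lies in [0.625, 0.75]
h(0.6875) = -0.1055 < 0, so the root lies in [0.625, 0.6875]

[0.625, 0.6875]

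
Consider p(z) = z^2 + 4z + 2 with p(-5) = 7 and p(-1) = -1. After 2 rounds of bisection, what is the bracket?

[-4, -3]

m = -3, p(m) = -1 (−); new bracket [-5, -3]
m = -4, p(m) = 2 (+); new bracket [-4, -3]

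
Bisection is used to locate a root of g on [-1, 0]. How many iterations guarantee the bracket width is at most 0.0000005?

21

Width after n steps is 1/2^n. Need 2^n ≥ 1/0.0000005 = 2000000.
2^20 = 1048576 < 2000000 ≤ 2^21 = 2097152, so n = 21.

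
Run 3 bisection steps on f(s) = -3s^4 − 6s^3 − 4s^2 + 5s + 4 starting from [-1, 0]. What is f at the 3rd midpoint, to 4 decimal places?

0.3196

s = -0.5 gives f = 1.0625, positive; keep [-1, -0.5]
s = -0.75 gives f = -0.417969, negative; keep [-0.75, -0.5]
s = -0.625 gives f = 0.31958, positive; keep [-0.75, -0.625]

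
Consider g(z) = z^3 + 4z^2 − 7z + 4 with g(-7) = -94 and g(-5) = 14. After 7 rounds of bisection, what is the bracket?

[-5.4375, -5.421875]

m = -6, g(m) = -26 (−); new bracket [-6, -5]
m = -5.5, g(m) = -2.875 (−); new bracket [-5.5, -5]
m = -5.25, g(m) = 6.296875 (+); new bracket [-5.5, -5.25]
m = -5.375, g(m) = 1.9004 (+); new bracket [-5.5, -5.375]
m = -5.4375, g(m) = -0.4392 (−); new bracket [-5.4375, -5.375]
m = -5.40625, g(m) = 0.7425 (+); new bracket [-5.4375, -5.40625]
m = -5.421875, g(m) = 0.1547 (+); new bracket [-5.4375, -5.421875]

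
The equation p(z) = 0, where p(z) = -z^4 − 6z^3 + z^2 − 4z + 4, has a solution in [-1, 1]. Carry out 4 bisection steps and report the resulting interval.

z = 0 gives p = 4, positive; keep [0, 1]
z = 0.5 gives p = 1.4375, positive; keep [0.5, 1]
z = 0.75 gives p = -1.285156, negative; keep [0.5, 0.75]
z = 0.625 gives p = 0.2732, positive; keep [0.625, 0.75]

[0.625, 0.75]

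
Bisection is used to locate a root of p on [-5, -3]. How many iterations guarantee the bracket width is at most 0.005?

9

Width after n steps is 2/2^n. Need 2^n ≥ 2/0.005 = 400.
2^8 = 256 < 400 ≤ 2^9 = 512, so n = 9.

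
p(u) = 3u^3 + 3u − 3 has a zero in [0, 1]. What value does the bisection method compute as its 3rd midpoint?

p(0.5) = -1.125 < 0, so the root lies in [0.5, 1]
p(0.75) = 0.515625 > 0, so the root lies in [0.5, 0.75]
p(0.625) = -0.392578 < 0, so the root lies in [0.625, 0.75]

0.625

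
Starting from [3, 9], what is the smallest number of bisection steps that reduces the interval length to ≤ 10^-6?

23

Width after n steps is 6/2^n. Need 2^n ≥ 6/10^-6 = 6000000.
2^22 = 4194304 < 6000000 ≤ 2^23 = 8388608, so n = 23.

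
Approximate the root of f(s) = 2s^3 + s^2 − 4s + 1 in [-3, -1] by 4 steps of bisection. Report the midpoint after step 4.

-1.875

midpoint -2: f = -3 < 0 → [-2, -1]
midpoint -1.5: f = 2.5 > 0 → [-2, -1.5]
midpoint -1.75: f = 0.34375 > 0 → [-2, -1.75]
midpoint -1.875: f = -1.168 < 0 → [-1.875, -1.75]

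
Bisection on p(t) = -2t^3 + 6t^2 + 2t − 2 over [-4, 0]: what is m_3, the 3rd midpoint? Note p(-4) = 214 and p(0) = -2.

-0.5

m = -2, p(m) = 34 (+); new bracket [-2, 0]
m = -1, p(m) = 4 (+); new bracket [-1, 0]
m = -0.5, p(m) = -1.25 (−); new bracket [-1, -0.5]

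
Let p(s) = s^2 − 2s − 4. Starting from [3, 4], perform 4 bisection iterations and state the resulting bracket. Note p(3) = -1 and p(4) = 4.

m = 3.5, p(m) = 1.25 (+); new bracket [3, 3.5]
m = 3.25, p(m) = 0.0625 (+); new bracket [3, 3.25]
m = 3.125, p(m) = -0.484375 (−); new bracket [3.125, 3.25]
m = 3.1875, p(m) = -0.2148 (−); new bracket [3.1875, 3.25]

[3.1875, 3.25]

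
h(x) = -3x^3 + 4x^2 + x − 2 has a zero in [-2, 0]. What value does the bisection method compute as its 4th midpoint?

h(-1) = 4 > 0, so the root lies in [-1, 0]
h(-0.5) = -1.125 < 0, so the root lies in [-1, -0.5]
h(-0.75) = 0.765625 > 0, so the root lies in [-0.75, -0.5]
h(-0.625) = -0.3301 < 0, so the root lies in [-0.75, -0.625]

-0.625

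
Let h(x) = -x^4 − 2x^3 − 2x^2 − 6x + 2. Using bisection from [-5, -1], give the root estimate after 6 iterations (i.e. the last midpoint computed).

x = -3 gives h = -25, negative; keep [-3, -1]
x = -2 gives h = 6, positive; keep [-3, -2]
x = -2.5 gives h = -3.3125, negative; keep [-2.5, -2]
x = -2.25 gives h = 2.5273, positive; keep [-2.5, -2.25]
x = -2.375 gives h = -0.0549, negative; keep [-2.375, -2.25]
x = -2.3125 gives h = 1.3152, positive; keep [-2.375, -2.3125]

-2.3125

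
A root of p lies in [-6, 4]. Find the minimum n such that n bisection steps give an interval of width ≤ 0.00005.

18

Width after n steps is 10/2^n. Need 2^n ≥ 10/0.00005 = 200000.
2^17 = 131072 < 200000 ≤ 2^18 = 262144, so n = 18.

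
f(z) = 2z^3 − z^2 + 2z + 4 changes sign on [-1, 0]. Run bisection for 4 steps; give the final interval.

[-0.9375, -0.875]

z = -0.5 gives f = 2.5, positive; keep [-1, -0.5]
z = -0.75 gives f = 1.09375, positive; keep [-1, -0.75]
z = -0.875 gives f = 0.144531, positive; keep [-1, -0.875]
z = -0.9375 gives f = -0.4019, negative; keep [-0.9375, -0.875]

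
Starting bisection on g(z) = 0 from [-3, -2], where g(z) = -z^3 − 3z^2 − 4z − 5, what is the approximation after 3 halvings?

-2.125

midpoint -2.5: g = 1.875 > 0 → [-2.5, -2]
midpoint -2.25: g = 0.203125 > 0 → [-2.25, -2]
midpoint -2.125: g = -0.451172 < 0 → [-2.25, -2.125]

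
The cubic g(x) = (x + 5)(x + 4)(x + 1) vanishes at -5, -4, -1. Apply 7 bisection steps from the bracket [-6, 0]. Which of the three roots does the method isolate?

-1

midpoint -3: g = -4 < 0 → [-3, 0]
midpoint -1.5: g = -4.375 < 0 → [-1.5, 0]
midpoint -0.75: g = 3.453125 > 0 → [-1.5, -0.75]
midpoint -1.125: g = -1.3926 < 0 → [-1.125, -0.75]
midpoint -0.9375: g = 0.7776 > 0 → [-1.125, -0.9375]
midpoint -1.03125: g = -0.3682 < 0 → [-1.03125, -0.9375]
midpoint -0.984375: g = 0.1892 > 0 → [-1.03125, -0.984375]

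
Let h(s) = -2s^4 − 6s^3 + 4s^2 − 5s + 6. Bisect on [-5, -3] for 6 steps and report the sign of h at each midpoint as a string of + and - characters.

midpoint -4: h = -38 < 0 → [-4, -3]
midpoint -3.5: h = 29.625 > 0 → [-4, -3.5]
midpoint -3.75: h = 1.898438 > 0 → [-4, -3.75]
midpoint -3.875: h = -16.3872 < 0 → [-3.875, -3.75]
midpoint -3.8125: h = -6.8467 < 0 → [-3.8125, -3.75]
midpoint -3.78125: h = -2.377 < 0 → [-3.78125, -3.75]

-++---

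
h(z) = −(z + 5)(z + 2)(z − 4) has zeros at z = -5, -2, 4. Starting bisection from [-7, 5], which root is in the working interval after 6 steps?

m = -1, h(m) = 20 (+); new bracket [-1, 5]
m = 2, h(m) = 56 (+); new bracket [2, 5]
m = 3.5, h(m) = 23.375 (+); new bracket [3.5, 5]
m = 4.25, h(m) = -14.4531 (−); new bracket [3.5, 4.25]
m = 3.875, h(m) = 6.5176 (+); new bracket [3.875, 4.25]
m = 4.0625, h(m) = -3.4338 (−); new bracket [3.875, 4.0625]

4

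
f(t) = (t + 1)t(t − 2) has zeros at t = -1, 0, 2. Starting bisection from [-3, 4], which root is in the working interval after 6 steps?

f(0.5) = -1.125 < 0, so the root lies in [0.5, 4]
f(2.25) = 1.828125 > 0, so the root lies in [0.5, 2.25]
f(1.375) = -2.041016 < 0, so the root lies in [1.375, 2.25]
f(1.8125) = -0.9558 < 0, so the root lies in [1.8125, 2.25]
f(2.03125) = 0.1924 > 0, so the root lies in [1.8125, 2.03125]
f(1.921875) = -0.4387 < 0, so the root lies in [1.921875, 2.03125]

2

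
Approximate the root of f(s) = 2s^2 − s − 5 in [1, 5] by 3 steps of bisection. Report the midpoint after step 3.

1.5

s = 3 gives f = 10, positive; keep [1, 3]
s = 2 gives f = 1, positive; keep [1, 2]
s = 1.5 gives f = -2, negative; keep [1.5, 2]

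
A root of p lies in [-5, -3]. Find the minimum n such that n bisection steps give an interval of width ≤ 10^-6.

21

Width after n steps is 2/2^n. Need 2^n ≥ 2/10^-6 = 2000000.
2^20 = 1048576 < 2000000 ≤ 2^21 = 2097152, so n = 21.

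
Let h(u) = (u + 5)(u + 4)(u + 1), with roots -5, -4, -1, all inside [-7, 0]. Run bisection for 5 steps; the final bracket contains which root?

-1

u = -3.5 gives h = -1.875, negative; keep [-3.5, 0]
u = -1.75 gives h = -5.484375, negative; keep [-1.75, 0]
u = -0.875 gives h = 1.611328, positive; keep [-1.75, -0.875]
u = -1.3125 gives h = -3.0969, negative; keep [-1.3125, -0.875]
u = -1.09375 gives h = -1.0643, negative; keep [-1.09375, -0.875]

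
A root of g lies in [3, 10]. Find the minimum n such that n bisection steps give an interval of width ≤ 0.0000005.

24

Width after n steps is 7/2^n. Need 2^n ≥ 7/0.0000005 = 14000000.
2^23 = 8388608 < 14000000 ≤ 2^24 = 16777216, so n = 24.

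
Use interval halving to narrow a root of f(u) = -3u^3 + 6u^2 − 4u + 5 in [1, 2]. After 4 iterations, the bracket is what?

f(1.5) = 2.375 > 0, so the root lies in [1.5, 2]
f(1.75) = 0.296875 > 0, so the root lies in [1.75, 2]
f(1.875) = -1.181641 < 0, so the root lies in [1.75, 1.875]
f(1.8125) = -0.4021 < 0, so the root lies in [1.75, 1.8125]

[1.75, 1.8125]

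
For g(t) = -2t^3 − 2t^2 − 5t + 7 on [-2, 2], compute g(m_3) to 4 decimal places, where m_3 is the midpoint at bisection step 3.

3.7500

m = 0, g(m) = 7 (+); new bracket [0, 2]
m = 1, g(m) = -2 (−); new bracket [0, 1]
m = 0.5, g(m) = 3.75 (+); new bracket [0.5, 1]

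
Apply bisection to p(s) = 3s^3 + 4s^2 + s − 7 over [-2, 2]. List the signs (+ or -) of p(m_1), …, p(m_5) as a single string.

-+---

s = 0 gives p = -7, negative; keep [0, 2]
s = 1 gives p = 1, positive; keep [0, 1]
s = 0.5 gives p = -5.125, negative; keep [0.5, 1]
s = 0.75 gives p = -2.7344, negative; keep [0.75, 1]
s = 0.875 gives p = -1.0527, negative; keep [0.875, 1]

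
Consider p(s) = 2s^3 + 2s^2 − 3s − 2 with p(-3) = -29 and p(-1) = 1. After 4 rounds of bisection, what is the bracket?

p(-2) = -4 < 0, so the root lies in [-2, -1]
p(-1.5) = 0.25 > 0, so the root lies in [-2, -1.5]
p(-1.75) = -1.34375 < 0, so the root lies in [-1.75, -1.5]
p(-1.625) = -0.4258 < 0, so the root lies in [-1.625, -1.5]

[-1.625, -1.5]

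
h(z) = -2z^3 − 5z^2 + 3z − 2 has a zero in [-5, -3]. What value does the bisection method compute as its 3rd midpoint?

h(-4) = 34 > 0, so the root lies in [-4, -3]
h(-3.5) = 12 > 0, so the root lies in [-3.5, -3]
h(-3.25) = 4.09375 > 0, so the root lies in [-3.25, -3]

-3.25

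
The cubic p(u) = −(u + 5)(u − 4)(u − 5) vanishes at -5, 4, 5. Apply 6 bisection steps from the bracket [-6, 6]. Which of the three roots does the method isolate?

m = 0, p(m) = -100 (−); new bracket [-6, 0]
m = -3, p(m) = -112 (−); new bracket [-6, -3]
m = -4.5, p(m) = -40.375 (−); new bracket [-6, -4.5]
m = -5.25, p(m) = 23.7031 (+); new bracket [-5.25, -4.5]
m = -4.875, p(m) = -10.9551 (−); new bracket [-5.25, -4.875]
m = -5.0625, p(m) = 5.6995 (+); new bracket [-5.0625, -4.875]

-5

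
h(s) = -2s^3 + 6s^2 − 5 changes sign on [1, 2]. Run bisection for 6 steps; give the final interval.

m = 1.5, h(m) = 1.75 (+); new bracket [1, 1.5]
m = 1.25, h(m) = 0.46875 (+); new bracket [1, 1.25]
m = 1.125, h(m) = -0.253906 (−); new bracket [1.125, 1.25]
m = 1.1875, h(m) = 0.1118 (+); new bracket [1.125, 1.1875]
m = 1.15625, h(m) = -0.0701 (−); new bracket [1.15625, 1.1875]
m = 1.171875, h(m) = 0.0211 (+); new bracket [1.15625, 1.171875]

[1.15625, 1.171875]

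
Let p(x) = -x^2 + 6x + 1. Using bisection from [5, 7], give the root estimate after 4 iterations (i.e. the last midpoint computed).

x = 6 gives p = 1, positive; keep [6, 7]
x = 6.5 gives p = -2.25, negative; keep [6, 6.5]
x = 6.25 gives p = -0.5625, negative; keep [6, 6.25]
x = 6.125 gives p = 0.2344, positive; keep [6.125, 6.25]

6.125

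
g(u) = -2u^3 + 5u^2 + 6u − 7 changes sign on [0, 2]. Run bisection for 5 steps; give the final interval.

[0.75, 0.8125]

m = 1, g(m) = 2 (+); new bracket [0, 1]
m = 0.5, g(m) = -3 (−); new bracket [0.5, 1]
m = 0.75, g(m) = -0.53125 (−); new bracket [0.75, 1]
m = 0.875, g(m) = 0.7383 (+); new bracket [0.75, 0.875]
m = 0.8125, g(m) = 0.103 (+); new bracket [0.75, 0.8125]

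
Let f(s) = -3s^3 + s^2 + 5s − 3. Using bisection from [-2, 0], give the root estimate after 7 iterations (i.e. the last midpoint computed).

midpoint -1: f = -4 < 0 → [-2, -1]
midpoint -1.5: f = 1.875 > 0 → [-1.5, -1]
midpoint -1.25: f = -1.828125 < 0 → [-1.5, -1.25]
midpoint -1.375: f = -0.1855 < 0 → [-1.5, -1.375]
midpoint -1.4375: f = 0.7903 > 0 → [-1.4375, -1.375]
midpoint -1.40625: f = 0.289 > 0 → [-1.40625, -1.375]
midpoint -1.390625: f = 0.0484 > 0 → [-1.390625, -1.375]

-1.390625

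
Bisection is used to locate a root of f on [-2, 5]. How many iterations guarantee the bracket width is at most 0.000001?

23

Width after n steps is 7/2^n. Need 2^n ≥ 7/0.000001 = 7000000.
2^22 = 4194304 < 7000000 ≤ 2^23 = 8388608, so n = 23.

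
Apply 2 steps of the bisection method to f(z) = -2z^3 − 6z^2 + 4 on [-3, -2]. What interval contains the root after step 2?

z = -2.5 gives f = -2.25, negative; keep [-3, -2.5]
z = -2.75 gives f = 0.21875, positive; keep [-2.75, -2.5]

[-2.75, -2.5]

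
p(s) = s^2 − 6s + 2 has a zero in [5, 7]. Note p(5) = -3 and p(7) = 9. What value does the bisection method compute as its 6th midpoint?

5.65625

m = 6, p(m) = 2 (+); new bracket [5, 6]
m = 5.5, p(m) = -0.75 (−); new bracket [5.5, 6]
m = 5.75, p(m) = 0.5625 (+); new bracket [5.5, 5.75]
m = 5.625, p(m) = -0.1094 (−); new bracket [5.625, 5.75]
m = 5.6875, p(m) = 0.2227 (+); new bracket [5.625, 5.6875]
m = 5.65625, p(m) = 0.0557 (+); new bracket [5.625, 5.65625]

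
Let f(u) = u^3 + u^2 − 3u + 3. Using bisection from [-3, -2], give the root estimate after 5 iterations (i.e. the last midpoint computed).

-2.59375

u = -2.5 gives f = 1.125, positive; keep [-3, -2.5]
u = -2.75 gives f = -1.984375, negative; keep [-2.75, -2.5]
u = -2.625 gives f = -0.322266, negative; keep [-2.625, -2.5]
u = -2.5625 gives f = 0.4275, positive; keep [-2.625, -2.5625]
u = -2.59375 gives f = 0.0592, positive; keep [-2.625, -2.59375]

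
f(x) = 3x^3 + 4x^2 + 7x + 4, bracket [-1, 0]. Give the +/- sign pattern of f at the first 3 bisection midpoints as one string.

+-+

midpoint -0.5: f = 1.125 > 0 → [-1, -0.5]
midpoint -0.75: f = -0.265625 < 0 → [-0.75, -0.5]
midpoint -0.625: f = 0.455078 > 0 → [-0.75, -0.625]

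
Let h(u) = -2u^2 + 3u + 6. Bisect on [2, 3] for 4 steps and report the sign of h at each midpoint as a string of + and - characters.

u = 2.5 gives h = 1, positive; keep [2.5, 3]
u = 2.75 gives h = -0.875, negative; keep [2.5, 2.75]
u = 2.625 gives h = 0.09375, positive; keep [2.625, 2.75]
u = 2.6875 gives h = -0.3828, negative; keep [2.625, 2.6875]

+-+-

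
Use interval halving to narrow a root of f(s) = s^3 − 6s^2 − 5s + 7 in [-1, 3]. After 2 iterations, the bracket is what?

f(1) = -3 < 0, so the root lies in [-1, 1]
f(0) = 7 > 0, so the root lies in [0, 1]

[0, 1]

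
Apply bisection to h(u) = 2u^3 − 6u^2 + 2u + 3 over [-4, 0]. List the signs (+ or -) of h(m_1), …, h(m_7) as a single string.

--+----

m = -2, h(m) = -41 (−); new bracket [-2, 0]
m = -1, h(m) = -7 (−); new bracket [-1, 0]
m = -0.5, h(m) = 0.25 (+); new bracket [-1, -0.5]
m = -0.75, h(m) = -2.7188 (−); new bracket [-0.75, -0.5]
m = -0.625, h(m) = -1.082 (−); new bracket [-0.625, -0.5]
m = -0.5625, h(m) = -0.3794 (−); new bracket [-0.5625, -0.5]
m = -0.53125, h(m) = -0.0557 (−); new bracket [-0.53125, -0.5]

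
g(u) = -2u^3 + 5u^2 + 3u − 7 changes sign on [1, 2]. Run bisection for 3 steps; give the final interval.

[1.125, 1.25]

midpoint 1.5: g = 2 > 0 → [1, 1.5]
midpoint 1.25: g = 0.65625 > 0 → [1, 1.25]
midpoint 1.125: g = -0.144531 < 0 → [1.125, 1.25]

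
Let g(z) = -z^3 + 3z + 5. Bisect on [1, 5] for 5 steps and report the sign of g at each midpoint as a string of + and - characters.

-+-+-

g(3) = -13 < 0, so the root lies in [1, 3]
g(2) = 3 > 0, so the root lies in [2, 3]
g(2.5) = -3.125 < 0, so the root lies in [2, 2.5]
g(2.25) = 0.3594 > 0, so the root lies in [2.25, 2.5]
g(2.375) = -1.2715 < 0, so the root lies in [2.25, 2.375]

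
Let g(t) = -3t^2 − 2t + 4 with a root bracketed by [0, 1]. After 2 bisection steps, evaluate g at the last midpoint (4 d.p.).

0.8125

m = 0.5, g(m) = 2.25 (+); new bracket [0.5, 1]
m = 0.75, g(m) = 0.8125 (+); new bracket [0.75, 1]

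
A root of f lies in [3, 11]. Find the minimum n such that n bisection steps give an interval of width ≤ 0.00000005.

Width after n steps is 8/2^n. Need 2^n ≥ 8/0.00000005 = 160000000.
2^27 = 134217728 < 160000000 ≤ 2^28 = 268435456, so n = 28.

28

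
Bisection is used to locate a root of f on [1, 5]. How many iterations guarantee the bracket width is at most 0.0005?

13

Width after n steps is 4/2^n. Need 2^n ≥ 4/0.0005 = 8000.
2^12 = 4096 < 8000 ≤ 2^13 = 8192, so n = 13.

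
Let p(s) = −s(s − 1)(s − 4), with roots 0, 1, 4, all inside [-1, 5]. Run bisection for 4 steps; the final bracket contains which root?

midpoint 2: p = 4 > 0 → [2, 5]
midpoint 3.5: p = 4.375 > 0 → [3.5, 5]
midpoint 4.25: p = -3.453125 < 0 → [3.5, 4.25]
midpoint 3.875: p = 1.3926 > 0 → [3.875, 4.25]

4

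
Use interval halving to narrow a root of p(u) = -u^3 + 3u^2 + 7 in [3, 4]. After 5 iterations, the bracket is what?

[3.53125, 3.5625]

p(3.5) = 0.875 > 0, so the root lies in [3.5, 4]
p(3.75) = -3.546875 < 0, so the root lies in [3.5, 3.75]
p(3.625) = -1.212891 < 0, so the root lies in [3.5, 3.625]
p(3.5625) = -0.1389 < 0, so the root lies in [3.5, 3.5625]
p(3.53125) = 0.3755 > 0, so the root lies in [3.53125, 3.5625]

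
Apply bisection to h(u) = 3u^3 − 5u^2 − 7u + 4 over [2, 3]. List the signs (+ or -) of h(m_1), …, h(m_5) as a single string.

midpoint 2.5: h = 2.125 > 0 → [2, 2.5]
midpoint 2.25: h = -2.890625 < 0 → [2.25, 2.5]
midpoint 2.375: h = -0.638672 < 0 → [2.375, 2.5]
midpoint 2.4375: h = 0.677 > 0 → [2.375, 2.4375]
midpoint 2.40625: h = 0.0029 > 0 → [2.375, 2.40625]

+--++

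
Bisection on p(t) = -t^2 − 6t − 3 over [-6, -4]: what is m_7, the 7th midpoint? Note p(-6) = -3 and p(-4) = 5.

-5.453125

midpoint -5: p = 2 > 0 → [-6, -5]
midpoint -5.5: p = -0.25 < 0 → [-5.5, -5]
midpoint -5.25: p = 0.9375 > 0 → [-5.5, -5.25]
midpoint -5.375: p = 0.3594 > 0 → [-5.5, -5.375]
midpoint -5.4375: p = 0.0586 > 0 → [-5.5, -5.4375]
midpoint -5.46875: p = -0.0947 < 0 → [-5.46875, -5.4375]
midpoint -5.453125: p = -0.0178 < 0 → [-5.453125, -5.4375]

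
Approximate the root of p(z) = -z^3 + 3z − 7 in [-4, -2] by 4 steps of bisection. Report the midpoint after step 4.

m = -3, p(m) = 11 (+); new bracket [-3, -2]
m = -2.5, p(m) = 1.125 (+); new bracket [-2.5, -2]
m = -2.25, p(m) = -2.359375 (−); new bracket [-2.5, -2.25]
m = -2.375, p(m) = -0.7285 (−); new bracket [-2.5, -2.375]

-2.375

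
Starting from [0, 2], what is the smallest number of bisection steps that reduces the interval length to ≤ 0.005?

Width after n steps is 2/2^n. Need 2^n ≥ 2/0.005 = 400.
2^8 = 256 < 400 ≤ 2^9 = 512, so n = 9.

9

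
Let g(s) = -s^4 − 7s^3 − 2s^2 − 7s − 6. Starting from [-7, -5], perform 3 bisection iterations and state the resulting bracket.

g(-6) = 180 > 0, so the root lies in [-7, -6]
g(-6.5) = 92.3125 > 0, so the root lies in [-7, -6.5]
g(-6.75) = 27.011719 > 0, so the root lies in [-7, -6.75]

[-7, -6.75]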